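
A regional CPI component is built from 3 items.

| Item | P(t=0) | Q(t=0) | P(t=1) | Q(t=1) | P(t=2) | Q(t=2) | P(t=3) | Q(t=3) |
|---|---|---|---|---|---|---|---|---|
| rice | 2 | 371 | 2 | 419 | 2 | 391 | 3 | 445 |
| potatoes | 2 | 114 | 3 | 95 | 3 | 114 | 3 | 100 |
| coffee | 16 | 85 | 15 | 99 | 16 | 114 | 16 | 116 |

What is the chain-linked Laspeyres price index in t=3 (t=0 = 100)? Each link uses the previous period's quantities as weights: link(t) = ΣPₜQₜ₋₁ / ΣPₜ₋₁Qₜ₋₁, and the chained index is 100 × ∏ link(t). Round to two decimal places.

Link t=0→t=1:
ΣP(t=1)Q(t=0) = 2×371 + 3×114 + 15×85 = 742 + 342 + 1275 = 2359
ΣP(t=0)Q(t=0) = 2×371 + 2×114 + 16×85 = 742 + 228 + 1360 = 2330
link = 2359/2330 = 1.012446
Link t=1→t=2:
ΣP(t=2)Q(t=1) = 2×419 + 3×95 + 16×99 = 838 + 285 + 1584 = 2707
ΣP(t=1)Q(t=1) = 2×419 + 3×95 + 15×99 = 838 + 285 + 1485 = 2608
link = 2707/2608 = 1.037960
Link t=2→t=3:
ΣP(t=3)Q(t=2) = 3×391 + 3×114 + 16×114 = 1173 + 342 + 1824 = 3339
ΣP(t=2)Q(t=2) = 2×391 + 3×114 + 16×114 = 782 + 342 + 1824 = 2948
link = 3339/2948 = 1.132632
Chained index = 100 × 1.012446 × 1.037960 × 1.132632 = 119.0259

119.03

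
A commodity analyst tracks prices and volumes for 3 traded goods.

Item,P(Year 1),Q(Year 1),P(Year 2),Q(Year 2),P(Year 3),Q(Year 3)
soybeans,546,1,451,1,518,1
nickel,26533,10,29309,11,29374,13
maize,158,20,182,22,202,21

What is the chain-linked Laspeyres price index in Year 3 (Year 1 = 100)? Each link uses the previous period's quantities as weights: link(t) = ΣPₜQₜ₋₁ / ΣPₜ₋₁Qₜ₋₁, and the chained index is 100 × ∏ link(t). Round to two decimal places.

Link Year 1→Year 2:
ΣP(Year 2)Q(Year 1) = 451×1 + 29309×10 + 182×20 = 451 + 293090 + 3640 = 297181
ΣP(Year 1)Q(Year 1) = 546×1 + 26533×10 + 158×20 = 546 + 265330 + 3160 = 269036
link = 297181/269036 = 1.104614
Link Year 2→Year 3:
ΣP(Year 3)Q(Year 2) = 518×1 + 29374×11 + 202×22 = 518 + 323114 + 4444 = 328076
ΣP(Year 2)Q(Year 2) = 451×1 + 29309×11 + 182×22 = 451 + 322399 + 4004 = 326854
link = 328076/326854 = 1.003739
Chained index = 100 × 1.104614 × 1.003739 = 110.8744

110.87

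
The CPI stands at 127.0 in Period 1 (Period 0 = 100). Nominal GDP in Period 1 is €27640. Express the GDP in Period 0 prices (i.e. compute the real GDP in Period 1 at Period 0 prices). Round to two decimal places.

Real = Nominal ÷ (Index/100) = 27640 ÷ (127.0/100)
     = 27640 ÷ 1.270 = 21763.7795

21763.78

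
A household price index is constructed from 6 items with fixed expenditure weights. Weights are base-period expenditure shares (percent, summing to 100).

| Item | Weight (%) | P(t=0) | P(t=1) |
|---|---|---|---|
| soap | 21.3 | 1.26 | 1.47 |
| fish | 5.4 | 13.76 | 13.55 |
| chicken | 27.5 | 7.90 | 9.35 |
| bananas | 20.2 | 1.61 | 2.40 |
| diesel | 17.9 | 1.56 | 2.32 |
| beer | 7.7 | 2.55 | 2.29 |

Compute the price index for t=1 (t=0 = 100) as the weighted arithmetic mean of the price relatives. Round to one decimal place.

soap: 21.3 × (1.47/1.26) = 21.3 × 1.166667 = 24.8500
fish: 5.4 × (13.55/13.76) = 5.4 × 0.984738 = 5.3176
chicken: 27.5 × (9.35/7.90) = 27.5 × 1.183544 = 32.5475
bananas: 20.2 × (2.40/1.61) = 20.2 × 1.490683 = 30.1118
diesel: 17.9 × (2.32/1.56) = 17.9 × 1.487179 = 26.6205
beer: 7.7 × (2.29/2.55) = 7.7 × 0.898039 = 6.9149
Index = Σ wᵢ·(p₁ᵢ/p₀ᵢ) = 24.8500 + 5.3176 + 32.5475 + 30.1118 + 26.6205 + 6.9149 = 126.3623

126.4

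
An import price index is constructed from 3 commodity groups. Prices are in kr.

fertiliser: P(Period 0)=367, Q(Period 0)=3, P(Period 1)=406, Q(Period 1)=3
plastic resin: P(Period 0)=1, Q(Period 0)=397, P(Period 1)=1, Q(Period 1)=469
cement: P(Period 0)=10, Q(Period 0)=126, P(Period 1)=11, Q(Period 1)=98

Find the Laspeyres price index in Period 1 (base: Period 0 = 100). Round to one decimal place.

108.8

Laspeyres price index uses base-period quantities as weights.
ΣP(Period 1)·Q(Period 0) = 406×3 + 1×397 + 11×126 = 1218 + 397 + 1386 = 3001
ΣP(Period 0)·Q(Period 0) = 367×3 + 1×397 + 10×126 = 1101 + 397 + 1260 = 2758
Index = 3001 / 2758 × 100 = 108.8107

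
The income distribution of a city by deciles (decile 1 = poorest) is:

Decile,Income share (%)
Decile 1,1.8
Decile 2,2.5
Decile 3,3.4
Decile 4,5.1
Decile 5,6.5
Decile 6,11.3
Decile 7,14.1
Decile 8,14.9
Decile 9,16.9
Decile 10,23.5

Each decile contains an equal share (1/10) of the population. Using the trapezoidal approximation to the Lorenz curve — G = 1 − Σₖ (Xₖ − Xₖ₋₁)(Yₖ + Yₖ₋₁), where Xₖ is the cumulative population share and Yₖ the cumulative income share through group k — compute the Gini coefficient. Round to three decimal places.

Cumulative income shares Yₖ: 0.0180, 0.0430, 0.0770, 0.1280, 0.1930, 0.3060, 0.4470, 0.5960, 0.7650, 1.0000
Σ (Xₖ−Xₖ₋₁)(Yₖ+Yₖ₋₁) = (1/10)(0.0180+0.0000) + (1/10)(0.0430+0.0180) + (1/10)(0.0770+0.0430) + (1/10)(0.1280+0.0770) + (1/10)(0.1930+0.1280) + (1/10)(0.3060+0.1930) + (1/10)(0.4470+0.3060) + (1/10)(0.5960+0.4470) + (1/10)(0.7650+0.5960) + (1/10)(1.0000+0.7650)
  = 0.0018 + 0.0061 + 0.0120 + 0.0205 + 0.0321 + 0.0499 + 0.0753 + 0.1043 + 0.1361 + 0.1765 = 0.6146
G = 1 − 0.6146 = 0.3854

0.385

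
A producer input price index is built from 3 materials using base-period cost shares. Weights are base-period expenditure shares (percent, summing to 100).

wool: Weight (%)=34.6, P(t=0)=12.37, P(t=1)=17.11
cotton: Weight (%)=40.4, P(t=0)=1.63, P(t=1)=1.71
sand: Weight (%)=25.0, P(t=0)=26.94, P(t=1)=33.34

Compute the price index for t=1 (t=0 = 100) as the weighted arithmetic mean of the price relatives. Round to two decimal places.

wool: 34.6 × (17.11/12.37) = 34.6 × 1.383185 = 47.8582
cotton: 40.4 × (1.71/1.63) = 40.4 × 1.049080 = 42.3828
sand: 25.0 × (33.34/26.94) = 25.0 × 1.237565 = 30.9391
Index = Σ wᵢ·(p₁ᵢ/p₀ᵢ) = 47.8582 + 42.3828 + 30.9391 = 121.1802

121.18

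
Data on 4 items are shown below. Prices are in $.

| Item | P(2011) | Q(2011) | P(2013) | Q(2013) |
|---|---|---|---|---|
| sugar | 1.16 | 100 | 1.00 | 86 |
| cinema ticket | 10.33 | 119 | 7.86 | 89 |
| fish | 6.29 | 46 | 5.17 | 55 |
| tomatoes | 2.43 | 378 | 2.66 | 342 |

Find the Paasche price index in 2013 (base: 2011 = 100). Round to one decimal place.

Paasche price index uses current-period quantities as weights.
ΣP(2013)·Q(2013) = 1.00×86 + 7.86×89 + 5.17×55 + 2.66×342 = 86 + 699.54 + 284.35 + 909.72 = 1979.61
ΣP(2011)·Q(2013) = 1.16×86 + 10.33×89 + 6.29×55 + 2.43×342 = 99.76 + 919.37 + 345.95 + 831.06 = 2196.14
Index = 1979.61 / 2196.14 × 100 = 90.1404

90.1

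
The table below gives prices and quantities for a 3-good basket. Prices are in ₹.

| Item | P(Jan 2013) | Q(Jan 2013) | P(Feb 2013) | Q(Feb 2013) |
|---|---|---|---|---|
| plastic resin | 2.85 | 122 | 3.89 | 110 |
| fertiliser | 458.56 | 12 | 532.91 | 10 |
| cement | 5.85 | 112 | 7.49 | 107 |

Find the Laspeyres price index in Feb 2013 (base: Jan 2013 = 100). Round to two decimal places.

Laspeyres price index uses base-period quantities as weights.
ΣP(Feb 2013)·Q(Jan 2013) = 3.89×122 + 532.91×12 + 7.49×112 = 474.58 + 6394.92 + 838.88 = 7708.38
ΣP(Jan 2013)·Q(Jan 2013) = 2.85×122 + 458.56×12 + 5.85×112 = 347.7 + 5502.72 + 655.2 = 6505.62
Index = 7708.38 / 6505.62 × 100 = 118.4880

118.49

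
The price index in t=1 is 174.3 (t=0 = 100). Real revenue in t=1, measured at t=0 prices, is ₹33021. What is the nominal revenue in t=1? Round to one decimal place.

Nominal = Real × (Index/100) = 33021 × (174.3/100)
        = 33021 × 1.743 = 57555.6030

57555.6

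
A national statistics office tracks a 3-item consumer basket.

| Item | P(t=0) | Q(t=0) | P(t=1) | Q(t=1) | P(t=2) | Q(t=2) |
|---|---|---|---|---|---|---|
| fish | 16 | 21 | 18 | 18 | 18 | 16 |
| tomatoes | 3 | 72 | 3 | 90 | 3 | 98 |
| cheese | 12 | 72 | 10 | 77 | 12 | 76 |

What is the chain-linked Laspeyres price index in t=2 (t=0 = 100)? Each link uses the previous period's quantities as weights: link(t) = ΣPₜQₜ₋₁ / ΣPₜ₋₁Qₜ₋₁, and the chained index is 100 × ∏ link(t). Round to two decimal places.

Link t=0→t=1:
ΣP(t=1)Q(t=0) = 18×21 + 3×72 + 10×72 = 378 + 216 + 720 = 1314
ΣP(t=0)Q(t=0) = 16×21 + 3×72 + 12×72 = 336 + 216 + 864 = 1416
link = 1314/1416 = 0.927966
Link t=1→t=2:
ΣP(t=2)Q(t=1) = 18×18 + 3×90 + 12×77 = 324 + 270 + 924 = 1518
ΣP(t=1)Q(t=1) = 18×18 + 3×90 + 10×77 = 324 + 270 + 770 = 1364
link = 1518/1364 = 1.112903
Chained index = 100 × 0.927966 × 1.112903 = 103.2736

103.27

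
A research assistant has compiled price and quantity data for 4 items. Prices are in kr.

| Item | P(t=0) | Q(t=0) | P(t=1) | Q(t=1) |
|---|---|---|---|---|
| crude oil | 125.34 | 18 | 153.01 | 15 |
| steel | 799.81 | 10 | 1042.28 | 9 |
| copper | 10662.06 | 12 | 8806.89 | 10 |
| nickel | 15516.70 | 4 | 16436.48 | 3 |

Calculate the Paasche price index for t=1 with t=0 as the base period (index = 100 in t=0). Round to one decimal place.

Paasche price index uses current-period quantities as weights.
ΣP(t=1)·Q(t=1) = 153.01×15 + 1042.28×9 + 8806.89×10 + 16436.48×3 = 2295.15 + 9380.52 + 88068.9 + 49309.44 = 149054.01
ΣP(t=0)·Q(t=1) = 125.34×15 + 799.81×9 + 10662.06×10 + 15516.70×3 = 1880.1 + 7198.29 + 106620.6 + 46550.1 = 162249.09
Index = 149054.01 / 162249.09 × 100 = 91.8674

91.9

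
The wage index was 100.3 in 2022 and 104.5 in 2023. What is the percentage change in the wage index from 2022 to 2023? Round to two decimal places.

Change = (104.5 − 100.3) / 100.3 × 100
       = 4.2 / 100.3 × 100 = 4.1874%

4.19%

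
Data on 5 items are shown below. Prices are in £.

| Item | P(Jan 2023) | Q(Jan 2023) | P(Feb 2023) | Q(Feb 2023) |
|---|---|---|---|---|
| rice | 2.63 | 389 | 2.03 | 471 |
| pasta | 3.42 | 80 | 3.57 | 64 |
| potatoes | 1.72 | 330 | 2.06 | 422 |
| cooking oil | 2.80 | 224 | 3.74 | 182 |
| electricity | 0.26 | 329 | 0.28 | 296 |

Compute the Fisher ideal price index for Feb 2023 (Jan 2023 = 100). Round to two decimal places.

Laspeyres component (base-period weights):
ΣP(Feb 2023)Q(Jan 2023) = 2.03×389 + 3.57×80 + 2.06×330 + 3.74×224 + 0.28×329 = 789.67 + 285.6 + 679.8 + 837.76 + 92.12 = 2684.95
ΣP(Jan 2023)Q(Jan 2023) = 2.63×389 + 3.42×80 + 1.72×330 + 2.80×224 + 0.26×329 = 1023.07 + 273.6 + 567.6 + 627.2 + 85.54 = 2577.01
L = 2684.95 / 2577.01 × 100 = 104.1886
Paasche component (current-period weights):
ΣP(Feb 2023)Q(Feb 2023) = 2.03×471 + 3.57×64 + 2.06×422 + 3.74×182 + 0.28×296 = 956.13 + 228.48 + 869.32 + 680.68 + 82.88 = 2817.49
ΣP(Jan 2023)Q(Feb 2023) = 2.63×471 + 3.42×64 + 1.72×422 + 2.80×182 + 0.26×296 = 1238.73 + 218.88 + 725.84 + 509.6 + 76.96 = 2770.01
P = 2817.49 / 2770.01 × 100 = 101.7141
Fisher = √(L × P) = √(104.1886 × 101.7141) = 102.9439

102.94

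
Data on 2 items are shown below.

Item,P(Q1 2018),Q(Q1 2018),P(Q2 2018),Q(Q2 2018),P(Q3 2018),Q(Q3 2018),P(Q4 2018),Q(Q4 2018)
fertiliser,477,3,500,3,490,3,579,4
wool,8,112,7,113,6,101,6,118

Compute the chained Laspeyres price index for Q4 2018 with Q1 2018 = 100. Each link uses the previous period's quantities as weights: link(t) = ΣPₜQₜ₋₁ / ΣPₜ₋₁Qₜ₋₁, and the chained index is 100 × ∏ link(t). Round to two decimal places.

103.86

Link Q1 2018→Q2 2018:
ΣP(Q2 2018)Q(Q1 2018) = 500×3 + 7×112 = 1500 + 784 = 2284
ΣP(Q1 2018)Q(Q1 2018) = 477×3 + 8×112 = 1431 + 896 = 2327
link = 2284/2327 = 0.981521
Link Q2 2018→Q3 2018:
ΣP(Q3 2018)Q(Q2 2018) = 490×3 + 6×113 = 1470 + 678 = 2148
ΣP(Q2 2018)Q(Q2 2018) = 500×3 + 7×113 = 1500 + 791 = 2291
link = 2148/2291 = 0.937582
Link Q3 2018→Q4 2018:
ΣP(Q4 2018)Q(Q3 2018) = 579×3 + 6×101 = 1737 + 606 = 2343
ΣP(Q3 2018)Q(Q3 2018) = 490×3 + 6×101 = 1470 + 606 = 2076
link = 2343/2076 = 1.128613
Chained index = 100 × 0.981521 × 0.937582 × 1.128613 = 103.8613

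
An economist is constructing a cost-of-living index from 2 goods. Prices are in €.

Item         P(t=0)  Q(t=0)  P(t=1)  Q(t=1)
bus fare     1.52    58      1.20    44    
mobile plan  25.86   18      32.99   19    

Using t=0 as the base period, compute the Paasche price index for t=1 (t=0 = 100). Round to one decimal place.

121.7

Paasche price index uses current-period quantities as weights.
ΣP(t=1)·Q(t=1) = 1.20×44 + 32.99×19 = 52.8 + 626.81 = 679.61
ΣP(t=0)·Q(t=1) = 1.52×44 + 25.86×19 = 66.88 + 491.34 = 558.22
Index = 679.61 / 558.22 × 100 = 121.7459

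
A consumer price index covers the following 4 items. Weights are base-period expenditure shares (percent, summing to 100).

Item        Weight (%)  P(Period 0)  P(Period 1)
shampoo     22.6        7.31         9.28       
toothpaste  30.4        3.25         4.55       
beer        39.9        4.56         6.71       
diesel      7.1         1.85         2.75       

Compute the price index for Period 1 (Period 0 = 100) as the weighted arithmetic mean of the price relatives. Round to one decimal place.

shampoo: 22.6 × (9.28/7.31) = 22.6 × 1.269494 = 28.6906
toothpaste: 30.4 × (4.55/3.25) = 30.4 × 1.400000 = 42.5600
beer: 39.9 × (6.71/4.56) = 39.9 × 1.471491 = 58.7125
diesel: 7.1 × (2.75/1.85) = 7.1 × 1.486486 = 10.5541
Index = Σ wᵢ·(p₁ᵢ/p₀ᵢ) = 28.6906 + 42.5600 + 58.7125 + 10.5541 = 140.5171

140.5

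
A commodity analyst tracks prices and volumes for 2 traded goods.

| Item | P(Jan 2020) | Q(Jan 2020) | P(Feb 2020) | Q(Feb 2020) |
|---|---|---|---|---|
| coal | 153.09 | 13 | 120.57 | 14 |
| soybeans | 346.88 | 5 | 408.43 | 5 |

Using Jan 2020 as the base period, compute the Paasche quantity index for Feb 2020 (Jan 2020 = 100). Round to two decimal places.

103.34

Paasche quantity index uses current-period prices as weights.
ΣP(Feb 2020)·Q(Feb 2020) = 120.57×14 + 408.43×5 = 1687.98 + 2042.15 = 3730.13
ΣP(Feb 2020)·Q(Jan 2020) = 120.57×13 + 408.43×5 = 1567.41 + 2042.15 = 3609.56
Index = 3730.13 / 3609.56 × 100 = 103.3403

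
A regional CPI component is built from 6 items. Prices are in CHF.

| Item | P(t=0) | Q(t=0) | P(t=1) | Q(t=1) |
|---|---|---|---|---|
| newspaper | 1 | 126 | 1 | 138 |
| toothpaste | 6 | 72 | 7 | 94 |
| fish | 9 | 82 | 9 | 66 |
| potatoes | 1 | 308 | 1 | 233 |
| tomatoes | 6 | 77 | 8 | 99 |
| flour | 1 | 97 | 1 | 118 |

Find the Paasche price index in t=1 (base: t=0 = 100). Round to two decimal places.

Paasche price index uses current-period quantities as weights.
ΣP(t=1)·Q(t=1) = 1×138 + 7×94 + 9×66 + 1×233 + 8×99 + 1×118 = 138 + 658 + 594 + 233 + 792 + 118 = 2533
ΣP(t=0)·Q(t=1) = 1×138 + 6×94 + 9×66 + 1×233 + 6×99 + 1×118 = 138 + 564 + 594 + 233 + 594 + 118 = 2241
Index = 2533 / 2241 × 100 = 113.0299

113.03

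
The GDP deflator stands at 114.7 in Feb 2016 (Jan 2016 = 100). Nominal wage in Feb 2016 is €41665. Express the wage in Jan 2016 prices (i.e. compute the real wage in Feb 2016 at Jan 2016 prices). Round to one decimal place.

Real = Nominal ÷ (Index/100) = 41665 ÷ (114.7/100)
     = 41665 ÷ 1.147 = 36325.1962

36325.2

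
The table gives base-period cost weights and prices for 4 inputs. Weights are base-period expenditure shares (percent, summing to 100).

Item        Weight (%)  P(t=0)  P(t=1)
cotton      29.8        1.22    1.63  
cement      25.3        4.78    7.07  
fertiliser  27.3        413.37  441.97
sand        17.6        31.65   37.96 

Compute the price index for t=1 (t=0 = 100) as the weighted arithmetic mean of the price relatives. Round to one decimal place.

127.5

cotton: 29.8 × (1.63/1.22) = 29.8 × 1.336066 = 39.8148
cement: 25.3 × (7.07/4.78) = 25.3 × 1.479079 = 37.4207
fertiliser: 27.3 × (441.97/413.37) = 27.3 × 1.069187 = 29.1888
sand: 17.6 × (37.96/31.65) = 17.6 × 1.199368 = 21.1089
Index = Σ wᵢ·(p₁ᵢ/p₀ᵢ) = 39.8148 + 37.4207 + 29.1888 + 21.1089 = 127.5332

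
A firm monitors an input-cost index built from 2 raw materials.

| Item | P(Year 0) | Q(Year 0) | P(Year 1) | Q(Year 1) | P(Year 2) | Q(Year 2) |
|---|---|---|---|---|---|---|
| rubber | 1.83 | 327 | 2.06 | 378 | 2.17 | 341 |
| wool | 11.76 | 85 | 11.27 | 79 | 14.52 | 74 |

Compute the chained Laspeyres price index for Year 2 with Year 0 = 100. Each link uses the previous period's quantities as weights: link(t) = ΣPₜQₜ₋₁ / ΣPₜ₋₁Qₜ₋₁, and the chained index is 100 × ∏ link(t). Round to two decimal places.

Link Year 0→Year 1:
ΣP(Year 1)Q(Year 0) = 2.06×327 + 11.27×85 = 673.62 + 957.95 = 1631.57
ΣP(Year 0)Q(Year 0) = 1.83×327 + 11.76×85 = 598.41 + 999.6 = 1598.01
link = 1631.57/1598.01 = 1.021001
Link Year 1→Year 2:
ΣP(Year 2)Q(Year 1) = 2.17×378 + 14.52×79 = 820.26 + 1147.08 = 1967.34
ΣP(Year 1)Q(Year 1) = 2.06×378 + 11.27×79 = 778.68 + 890.33 = 1669.01
link = 1967.34/1669.01 = 1.178747
Chained index = 100 × 1.021001 × 1.178747 = 120.3502

120.35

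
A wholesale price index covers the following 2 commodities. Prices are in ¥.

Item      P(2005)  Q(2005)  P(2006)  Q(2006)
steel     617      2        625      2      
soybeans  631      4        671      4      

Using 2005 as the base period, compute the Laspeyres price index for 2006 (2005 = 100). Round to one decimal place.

104.7

Laspeyres price index uses base-period quantities as weights.
ΣP(2006)·Q(2005) = 625×2 + 671×4 = 1250 + 2684 = 3934
ΣP(2005)·Q(2005) = 617×2 + 631×4 = 1234 + 2524 = 3758
Index = 3934 / 3758 × 100 = 104.6833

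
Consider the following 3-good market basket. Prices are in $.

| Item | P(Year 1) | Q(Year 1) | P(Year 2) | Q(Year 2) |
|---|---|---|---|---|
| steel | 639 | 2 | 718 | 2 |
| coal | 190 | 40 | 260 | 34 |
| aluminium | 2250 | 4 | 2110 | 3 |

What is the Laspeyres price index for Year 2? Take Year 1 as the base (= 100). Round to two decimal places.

113.41

Laspeyres price index uses base-period quantities as weights.
ΣP(Year 2)·Q(Year 1) = 718×2 + 260×40 + 2110×4 = 1436 + 10400 + 8440 = 20276
ΣP(Year 1)·Q(Year 1) = 639×2 + 190×40 + 2250×4 = 1278 + 7600 + 9000 = 17878
Index = 20276 / 17878 × 100 = 113.4131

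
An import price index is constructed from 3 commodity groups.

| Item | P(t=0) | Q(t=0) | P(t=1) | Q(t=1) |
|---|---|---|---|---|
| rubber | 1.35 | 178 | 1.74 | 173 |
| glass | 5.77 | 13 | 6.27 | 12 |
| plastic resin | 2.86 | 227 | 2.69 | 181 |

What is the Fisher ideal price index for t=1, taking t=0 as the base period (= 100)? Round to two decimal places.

104.54

Laspeyres component (base-period weights):
ΣP(t=1)Q(t=0) = 1.74×178 + 6.27×13 + 2.69×227 = 309.72 + 81.51 + 610.63 = 1001.86
ΣP(t=0)Q(t=0) = 1.35×178 + 5.77×13 + 2.86×227 = 240.3 + 75.01 + 649.22 = 964.53
L = 1001.86 / 964.53 × 100 = 103.8703
Paasche component (current-period weights):
ΣP(t=1)Q(t=1) = 1.74×173 + 6.27×12 + 2.69×181 = 301.02 + 75.24 + 486.89 = 863.15
ΣP(t=0)Q(t=1) = 1.35×173 + 5.77×12 + 2.86×181 = 233.55 + 69.24 + 517.66 = 820.45
P = 863.15 / 820.45 × 100 = 105.2045
Fisher = √(L × P) = √(103.8703 × 105.2045) = 104.5352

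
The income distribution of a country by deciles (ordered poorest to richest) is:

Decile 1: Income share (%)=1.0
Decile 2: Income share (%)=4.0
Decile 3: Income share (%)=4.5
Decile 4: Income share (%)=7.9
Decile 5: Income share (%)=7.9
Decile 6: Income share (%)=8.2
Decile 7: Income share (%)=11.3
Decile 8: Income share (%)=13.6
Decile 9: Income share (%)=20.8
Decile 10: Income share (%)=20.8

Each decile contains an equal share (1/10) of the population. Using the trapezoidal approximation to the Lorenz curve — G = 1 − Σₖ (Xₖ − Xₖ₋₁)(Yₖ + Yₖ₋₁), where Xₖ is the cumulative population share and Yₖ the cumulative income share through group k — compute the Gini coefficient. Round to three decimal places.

0.352

Cumulative income shares Yₖ: 0.0100, 0.0500, 0.0950, 0.1740, 0.2530, 0.3350, 0.4480, 0.5840, 0.7920, 1.0000
Σ (Xₖ−Xₖ₋₁)(Yₖ+Yₖ₋₁) = (1/10)(0.0100+0.0000) + (1/10)(0.0500+0.0100) + (1/10)(0.0950+0.0500) + (1/10)(0.1740+0.0950) + (1/10)(0.2530+0.1740) + (1/10)(0.3350+0.2530) + (1/10)(0.4480+0.3350) + (1/10)(0.5840+0.4480) + (1/10)(0.7920+0.5840) + (1/10)(1.0000+0.7920)
  = 0.0010 + 0.0060 + 0.0145 + 0.0269 + 0.0427 + 0.0588 + 0.0783 + 0.1032 + 0.1376 + 0.1792 = 0.6482
G = 1 − 0.6482 = 0.3518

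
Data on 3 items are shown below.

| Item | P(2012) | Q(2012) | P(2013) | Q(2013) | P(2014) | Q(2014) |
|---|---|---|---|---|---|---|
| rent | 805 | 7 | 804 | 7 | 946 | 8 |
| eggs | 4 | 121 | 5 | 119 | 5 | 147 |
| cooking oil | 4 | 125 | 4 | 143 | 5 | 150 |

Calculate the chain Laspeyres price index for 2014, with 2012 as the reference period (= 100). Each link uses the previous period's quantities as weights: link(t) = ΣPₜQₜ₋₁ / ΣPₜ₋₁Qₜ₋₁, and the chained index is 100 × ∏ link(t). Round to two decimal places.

Link 2012→2013:
ΣP(2013)Q(2012) = 804×7 + 5×121 + 4×125 = 5628 + 605 + 500 = 6733
ΣP(2012)Q(2012) = 805×7 + 4×121 + 4×125 = 5635 + 484 + 500 = 6619
link = 6733/6619 = 1.017223
Link 2013→2014:
ΣP(2014)Q(2013) = 946×7 + 5×119 + 5×143 = 6622 + 595 + 715 = 7932
ΣP(2013)Q(2013) = 804×7 + 5×119 + 4×143 = 5628 + 595 + 572 = 6795
link = 7932/6795 = 1.167329
Chained index = 100 × 1.017223 × 1.167329 = 118.7434

118.74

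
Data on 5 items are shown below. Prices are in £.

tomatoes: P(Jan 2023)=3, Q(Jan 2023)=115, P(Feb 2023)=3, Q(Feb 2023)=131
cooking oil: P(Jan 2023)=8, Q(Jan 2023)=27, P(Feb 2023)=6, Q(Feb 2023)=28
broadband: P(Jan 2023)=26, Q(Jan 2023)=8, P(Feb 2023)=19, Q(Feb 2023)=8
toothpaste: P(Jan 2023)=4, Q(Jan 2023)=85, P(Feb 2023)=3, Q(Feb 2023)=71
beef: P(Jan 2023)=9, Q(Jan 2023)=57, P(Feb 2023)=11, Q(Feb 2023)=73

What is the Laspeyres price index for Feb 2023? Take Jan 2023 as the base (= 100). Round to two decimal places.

Laspeyres price index uses base-period quantities as weights.
ΣP(Feb 2023)·Q(Jan 2023) = 3×115 + 6×27 + 19×8 + 3×85 + 11×57 = 345 + 162 + 152 + 255 + 627 = 1541
ΣP(Jan 2023)·Q(Jan 2023) = 3×115 + 8×27 + 26×8 + 4×85 + 9×57 = 345 + 216 + 208 + 340 + 513 = 1622
Index = 1541 / 1622 × 100 = 95.0062

95.01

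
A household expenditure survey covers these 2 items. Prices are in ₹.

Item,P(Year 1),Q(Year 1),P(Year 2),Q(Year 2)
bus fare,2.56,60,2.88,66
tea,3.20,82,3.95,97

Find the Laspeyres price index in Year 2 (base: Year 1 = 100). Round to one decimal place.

Laspeyres price index uses base-period quantities as weights.
ΣP(Year 2)·Q(Year 1) = 2.88×60 + 3.95×82 = 172.8 + 323.9 = 496.7
ΣP(Year 1)·Q(Year 1) = 2.56×60 + 3.20×82 = 153.6 + 262.4 = 416
Index = 496.7 / 416 × 100 = 119.3990

119.4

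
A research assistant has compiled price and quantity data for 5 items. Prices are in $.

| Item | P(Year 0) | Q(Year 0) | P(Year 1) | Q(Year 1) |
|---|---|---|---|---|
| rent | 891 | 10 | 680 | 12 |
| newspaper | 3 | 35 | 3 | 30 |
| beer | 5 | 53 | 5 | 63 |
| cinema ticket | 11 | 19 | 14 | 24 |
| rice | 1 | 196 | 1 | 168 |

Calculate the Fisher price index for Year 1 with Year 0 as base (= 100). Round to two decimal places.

Laspeyres component (base-period weights):
ΣP(Year 1)Q(Year 0) = 680×10 + 3×35 + 5×53 + 14×19 + 1×196 = 6800 + 105 + 265 + 266 + 196 = 7632
ΣP(Year 0)Q(Year 0) = 891×10 + 3×35 + 5×53 + 11×19 + 1×196 = 8910 + 105 + 265 + 209 + 196 = 9685
L = 7632 / 9685 × 100 = 78.8023
Paasche component (current-period weights):
ΣP(Year 1)Q(Year 1) = 680×12 + 3×30 + 5×63 + 14×24 + 1×168 = 8160 + 90 + 315 + 336 + 168 = 9069
ΣP(Year 0)Q(Year 1) = 891×12 + 3×30 + 5×63 + 11×24 + 1×168 = 10692 + 90 + 315 + 264 + 168 = 11529
P = 9069 / 11529 × 100 = 78.6625
Fisher = √(L × P) = √(78.8023 × 78.6625) = 78.7324

78.73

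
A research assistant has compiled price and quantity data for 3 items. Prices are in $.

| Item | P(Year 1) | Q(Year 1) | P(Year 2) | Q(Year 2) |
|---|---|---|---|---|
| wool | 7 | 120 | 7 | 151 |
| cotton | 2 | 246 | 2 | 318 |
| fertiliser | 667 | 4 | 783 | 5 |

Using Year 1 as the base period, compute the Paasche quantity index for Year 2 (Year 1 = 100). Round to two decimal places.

Paasche quantity index uses current-period prices as weights.
ΣP(Year 2)·Q(Year 2) = 7×151 + 2×318 + 783×5 = 1057 + 636 + 3915 = 5608
ΣP(Year 2)·Q(Year 1) = 7×120 + 2×246 + 783×4 = 840 + 492 + 3132 = 4464
Index = 5608 / 4464 × 100 = 125.6272

125.63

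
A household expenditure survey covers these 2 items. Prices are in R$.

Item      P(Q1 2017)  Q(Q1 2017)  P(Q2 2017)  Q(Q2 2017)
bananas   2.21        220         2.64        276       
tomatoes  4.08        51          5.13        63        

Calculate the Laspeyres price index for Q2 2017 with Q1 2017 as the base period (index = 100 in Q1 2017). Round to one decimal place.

Laspeyres price index uses base-period quantities as weights.
ΣP(Q2 2017)·Q(Q1 2017) = 2.64×220 + 5.13×51 = 580.8 + 261.63 = 842.43
ΣP(Q1 2017)·Q(Q1 2017) = 2.21×220 + 4.08×51 = 486.2 + 208.08 = 694.28
Index = 842.43 / 694.28 × 100 = 121.3387

121.3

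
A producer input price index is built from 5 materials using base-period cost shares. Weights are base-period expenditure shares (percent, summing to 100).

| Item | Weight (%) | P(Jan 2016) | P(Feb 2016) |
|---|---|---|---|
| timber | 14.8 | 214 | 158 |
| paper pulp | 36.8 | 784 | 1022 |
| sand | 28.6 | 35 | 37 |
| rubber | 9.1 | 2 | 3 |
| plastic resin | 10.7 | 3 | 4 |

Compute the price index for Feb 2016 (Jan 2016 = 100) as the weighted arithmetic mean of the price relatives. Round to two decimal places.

117.05

timber: 14.8 × (158/214) = 14.8 × 0.738318 = 10.9271
paper pulp: 36.8 × (1022/784) = 36.8 × 1.303571 = 47.9714
sand: 28.6 × (37/35) = 28.6 × 1.057143 = 30.2343
rubber: 9.1 × (3/2) = 9.1 × 1.500000 = 13.6500
plastic resin: 10.7 × (4/3) = 10.7 × 1.333333 = 14.2667
Index = Σ wᵢ·(p₁ᵢ/p₀ᵢ) = 10.9271 + 47.9714 + 30.2343 + 13.6500 + 14.2667 = 117.0495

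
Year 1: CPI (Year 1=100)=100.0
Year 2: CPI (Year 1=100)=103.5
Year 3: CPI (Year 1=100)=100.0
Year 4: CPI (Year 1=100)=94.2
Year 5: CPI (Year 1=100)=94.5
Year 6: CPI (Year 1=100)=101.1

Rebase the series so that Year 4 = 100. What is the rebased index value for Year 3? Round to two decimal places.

Rebased(Year 3) = 100.0 / 94.2 × 100 = 106.1571

106.16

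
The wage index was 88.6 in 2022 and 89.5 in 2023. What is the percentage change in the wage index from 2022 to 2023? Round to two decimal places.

1.02%

Change = (89.5 − 88.6) / 88.6 × 100
       = 0.9 / 88.6 × 100 = 1.0158%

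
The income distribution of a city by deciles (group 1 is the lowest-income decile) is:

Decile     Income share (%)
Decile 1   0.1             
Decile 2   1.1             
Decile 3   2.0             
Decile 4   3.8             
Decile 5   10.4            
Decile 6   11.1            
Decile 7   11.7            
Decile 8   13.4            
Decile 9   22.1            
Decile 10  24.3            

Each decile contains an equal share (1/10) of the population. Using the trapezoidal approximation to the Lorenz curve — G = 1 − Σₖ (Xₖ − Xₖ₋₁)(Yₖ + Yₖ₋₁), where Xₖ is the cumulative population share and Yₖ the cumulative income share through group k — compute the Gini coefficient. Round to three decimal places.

Cumulative income shares Yₖ: 0.0010, 0.0120, 0.0320, 0.0700, 0.1740, 0.2850, 0.4020, 0.5360, 0.7570, 1.0000
Σ (Xₖ−Xₖ₋₁)(Yₖ+Yₖ₋₁) = (1/10)(0.0010+0.0000) + (1/10)(0.0120+0.0010) + (1/10)(0.0320+0.0120) + (1/10)(0.0700+0.0320) + (1/10)(0.1740+0.0700) + (1/10)(0.2850+0.1740) + (1/10)(0.4020+0.2850) + (1/10)(0.5360+0.4020) + (1/10)(0.7570+0.5360) + (1/10)(1.0000+0.7570)
  = 0.0001 + 0.0013 + 0.0044 + 0.0102 + 0.0244 + 0.0459 + 0.0687 + 0.0938 + 0.1293 + 0.1757 = 0.5538
G = 1 − 0.5538 = 0.4462

0.446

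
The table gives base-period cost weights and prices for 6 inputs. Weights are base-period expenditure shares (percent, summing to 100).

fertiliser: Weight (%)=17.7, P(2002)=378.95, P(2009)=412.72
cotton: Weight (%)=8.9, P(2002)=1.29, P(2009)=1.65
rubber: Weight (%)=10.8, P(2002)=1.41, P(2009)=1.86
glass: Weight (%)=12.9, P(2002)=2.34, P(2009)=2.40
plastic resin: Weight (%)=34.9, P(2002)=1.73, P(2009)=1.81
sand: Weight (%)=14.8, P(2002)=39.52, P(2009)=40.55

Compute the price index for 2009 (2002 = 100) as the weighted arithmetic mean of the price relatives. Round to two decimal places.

fertiliser: 17.7 × (412.72/378.95) = 17.7 × 1.089115 = 19.2773
cotton: 8.9 × (1.65/1.29) = 8.9 × 1.279070 = 11.3837
rubber: 10.8 × (1.86/1.41) = 10.8 × 1.319149 = 14.2468
glass: 12.9 × (2.40/2.34) = 12.9 × 1.025641 = 13.2308
plastic resin: 34.9 × (1.81/1.73) = 34.9 × 1.046243 = 36.5139
sand: 14.8 × (40.55/39.52) = 14.8 × 1.026063 = 15.1857
Index = Σ wᵢ·(p₁ᵢ/p₀ᵢ) = 19.2773 + 11.3837 + 14.2468 + 13.2308 + 36.5139 + 15.1857 = 109.8382

109.84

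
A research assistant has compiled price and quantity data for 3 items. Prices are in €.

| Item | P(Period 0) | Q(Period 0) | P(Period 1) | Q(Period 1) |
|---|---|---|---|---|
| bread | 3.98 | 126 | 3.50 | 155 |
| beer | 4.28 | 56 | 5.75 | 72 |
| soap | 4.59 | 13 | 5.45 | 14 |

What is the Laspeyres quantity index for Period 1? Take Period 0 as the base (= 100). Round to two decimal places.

123.54

Laspeyres quantity index uses base-period prices as weights.
ΣP(Period 0)·Q(Period 1) = 3.98×155 + 4.28×72 + 4.59×14 = 616.9 + 308.16 + 64.26 = 989.32
ΣP(Period 0)·Q(Period 0) = 3.98×126 + 4.28×56 + 4.59×13 = 501.48 + 239.68 + 59.67 = 800.83
Index = 989.32 / 800.83 × 100 = 123.5368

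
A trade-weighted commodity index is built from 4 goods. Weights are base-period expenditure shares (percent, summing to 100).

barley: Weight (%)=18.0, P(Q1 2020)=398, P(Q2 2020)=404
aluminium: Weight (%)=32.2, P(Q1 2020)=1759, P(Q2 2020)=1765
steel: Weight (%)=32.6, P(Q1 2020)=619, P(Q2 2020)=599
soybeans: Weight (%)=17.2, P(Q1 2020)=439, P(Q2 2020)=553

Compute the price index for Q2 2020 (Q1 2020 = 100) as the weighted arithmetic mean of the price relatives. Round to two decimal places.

barley: 18.0 × (404/398) = 18.0 × 1.015075 = 18.2714
aluminium: 32.2 × (1765/1759) = 32.2 × 1.003411 = 32.3098
steel: 32.6 × (599/619) = 32.6 × 0.967690 = 31.5467
soybeans: 17.2 × (553/439) = 17.2 × 1.259681 = 21.6665
Index = Σ wᵢ·(p₁ᵢ/p₀ᵢ) = 18.2714 + 32.3098 + 31.5467 + 21.6665 = 103.7944

103.79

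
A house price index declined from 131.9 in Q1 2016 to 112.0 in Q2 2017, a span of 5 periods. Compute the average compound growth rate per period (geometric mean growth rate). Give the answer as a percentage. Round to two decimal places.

Growth factor = (112.0/131.9)^(1/5) = (0.849128)^(1/5) = 0.967820
Growth rate = 0.967820 − 1 = -0.032180 = -3.2180%

-3.22%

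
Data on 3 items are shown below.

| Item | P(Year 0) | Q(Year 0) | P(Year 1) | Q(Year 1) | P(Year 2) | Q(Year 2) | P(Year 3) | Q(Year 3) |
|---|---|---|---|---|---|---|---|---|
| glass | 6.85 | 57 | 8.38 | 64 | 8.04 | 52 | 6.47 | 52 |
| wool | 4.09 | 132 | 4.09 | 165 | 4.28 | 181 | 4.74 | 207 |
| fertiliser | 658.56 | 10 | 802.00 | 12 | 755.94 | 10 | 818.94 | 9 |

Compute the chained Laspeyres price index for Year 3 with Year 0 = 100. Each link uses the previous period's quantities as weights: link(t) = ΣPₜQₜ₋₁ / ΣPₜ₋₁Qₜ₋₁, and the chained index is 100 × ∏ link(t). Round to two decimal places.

122.46

Link Year 0→Year 1:
ΣP(Year 1)Q(Year 0) = 8.38×57 + 4.09×132 + 802.00×10 = 477.66 + 539.88 + 8020 = 9037.54
ΣP(Year 0)Q(Year 0) = 6.85×57 + 4.09×132 + 658.56×10 = 390.45 + 539.88 + 6585.6 = 7515.93
link = 9037.54/7515.93 = 1.202451
Link Year 1→Year 2:
ΣP(Year 2)Q(Year 1) = 8.04×64 + 4.28×165 + 755.94×12 = 514.56 + 706.2 + 9071.28 = 10292.04
ΣP(Year 1)Q(Year 1) = 8.38×64 + 4.09×165 + 802.00×12 = 536.32 + 674.85 + 9624 = 10835.17
link = 10292.04/10835.17 = 0.949873
Link Year 2→Year 3:
ΣP(Year 3)Q(Year 2) = 6.47×52 + 4.74×181 + 818.94×10 = 336.44 + 857.94 + 8189.4 = 9383.78
ΣP(Year 2)Q(Year 2) = 8.04×52 + 4.28×181 + 755.94×10 = 418.08 + 774.68 + 7559.4 = 8752.16
link = 9383.78/8752.16 = 1.072167
Chained index = 100 × 1.202451 × 0.949873 × 1.072167 = 122.4604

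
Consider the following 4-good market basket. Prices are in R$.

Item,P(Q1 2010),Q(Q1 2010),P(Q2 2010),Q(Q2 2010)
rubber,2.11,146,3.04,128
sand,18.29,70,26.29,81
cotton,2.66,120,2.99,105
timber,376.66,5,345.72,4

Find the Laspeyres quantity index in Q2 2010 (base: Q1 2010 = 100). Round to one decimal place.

Laspeyres quantity index uses base-period prices as weights.
ΣP(Q1 2010)·Q(Q2 2010) = 2.11×128 + 18.29×81 + 2.66×105 + 376.66×4 = 270.08 + 1481.49 + 279.3 + 1506.64 = 3537.51
ΣP(Q1 2010)·Q(Q1 2010) = 2.11×146 + 18.29×70 + 2.66×120 + 376.66×5 = 308.06 + 1280.3 + 319.2 + 1883.3 = 3790.86
Index = 3537.51 / 3790.86 × 100 = 93.3168

93.3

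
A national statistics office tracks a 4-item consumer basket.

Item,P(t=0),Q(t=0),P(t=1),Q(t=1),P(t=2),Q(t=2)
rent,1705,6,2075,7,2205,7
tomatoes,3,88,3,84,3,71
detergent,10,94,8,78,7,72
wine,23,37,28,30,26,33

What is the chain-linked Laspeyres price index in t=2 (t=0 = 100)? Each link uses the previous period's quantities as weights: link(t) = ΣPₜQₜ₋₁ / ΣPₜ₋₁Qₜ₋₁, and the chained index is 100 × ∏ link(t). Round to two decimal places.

123.66

Link t=0→t=1:
ΣP(t=1)Q(t=0) = 2075×6 + 3×88 + 8×94 + 28×37 = 12450 + 264 + 752 + 1036 = 14502
ΣP(t=0)Q(t=0) = 1705×6 + 3×88 + 10×94 + 23×37 = 10230 + 264 + 940 + 851 = 12285
link = 14502/12285 = 1.180464
Link t=1→t=2:
ΣP(t=2)Q(t=1) = 2205×7 + 3×84 + 7×78 + 26×30 = 15435 + 252 + 546 + 780 = 17013
ΣP(t=1)Q(t=1) = 2075×7 + 3×84 + 8×78 + 28×30 = 14525 + 252 + 624 + 840 = 16241
link = 17013/16241 = 1.047534
Chained index = 100 × 1.180464 × 1.047534 = 123.6576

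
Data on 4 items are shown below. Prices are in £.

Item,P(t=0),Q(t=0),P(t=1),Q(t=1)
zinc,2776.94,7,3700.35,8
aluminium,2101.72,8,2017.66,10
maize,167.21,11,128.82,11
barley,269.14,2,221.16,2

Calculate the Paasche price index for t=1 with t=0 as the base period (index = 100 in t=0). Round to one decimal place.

113.2

Paasche price index uses current-period quantities as weights.
ΣP(t=1)·Q(t=1) = 3700.35×8 + 2017.66×10 + 128.82×11 + 221.16×2 = 29602.8 + 20176.6 + 1417.02 + 442.32 = 51638.74
ΣP(t=0)·Q(t=1) = 2776.94×8 + 2101.72×10 + 167.21×11 + 269.14×2 = 22215.52 + 21017.2 + 1839.31 + 538.28 = 45610.31
Index = 51638.74 / 45610.31 × 100 = 113.2173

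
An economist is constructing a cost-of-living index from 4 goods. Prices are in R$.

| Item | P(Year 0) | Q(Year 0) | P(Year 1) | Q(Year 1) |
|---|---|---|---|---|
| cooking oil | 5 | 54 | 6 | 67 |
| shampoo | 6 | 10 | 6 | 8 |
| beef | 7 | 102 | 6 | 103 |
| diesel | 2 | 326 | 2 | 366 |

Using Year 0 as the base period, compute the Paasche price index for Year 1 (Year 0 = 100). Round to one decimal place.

Paasche price index uses current-period quantities as weights.
ΣP(Year 1)·Q(Year 1) = 6×67 + 6×8 + 6×103 + 2×366 = 402 + 48 + 618 + 732 = 1800
ΣP(Year 0)·Q(Year 1) = 5×67 + 6×8 + 7×103 + 2×366 = 335 + 48 + 721 + 732 = 1836
Index = 1800 / 1836 × 100 = 98.0392

98.0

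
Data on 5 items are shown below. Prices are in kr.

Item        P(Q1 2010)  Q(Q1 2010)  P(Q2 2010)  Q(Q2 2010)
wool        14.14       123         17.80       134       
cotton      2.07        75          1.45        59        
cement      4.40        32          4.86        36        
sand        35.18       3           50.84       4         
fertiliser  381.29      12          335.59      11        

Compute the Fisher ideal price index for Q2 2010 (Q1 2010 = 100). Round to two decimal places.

Laspeyres component (base-period weights):
ΣP(Q2 2010)Q(Q1 2010) = 17.80×123 + 1.45×75 + 4.86×32 + 50.84×3 + 335.59×12 = 2189.4 + 108.75 + 155.52 + 152.52 + 4027.08 = 6633.27
ΣP(Q1 2010)Q(Q1 2010) = 14.14×123 + 2.07×75 + 4.40×32 + 35.18×3 + 381.29×12 = 1739.22 + 155.25 + 140.8 + 105.54 + 4575.48 = 6716.29
L = 6633.27 / 6716.29 × 100 = 98.7639
Paasche component (current-period weights):
ΣP(Q2 2010)Q(Q2 2010) = 17.80×134 + 1.45×59 + 4.86×36 + 50.84×4 + 335.59×11 = 2385.2 + 85.55 + 174.96 + 203.36 + 3691.49 = 6540.56
ΣP(Q1 2010)Q(Q2 2010) = 14.14×134 + 2.07×59 + 4.40×36 + 35.18×4 + 381.29×11 = 1894.76 + 122.13 + 158.4 + 140.72 + 4194.19 = 6510.2
P = 6540.56 / 6510.2 × 100 = 100.4663
Fisher = √(L × P) = √(98.7639 × 100.4663) = 99.6115

99.61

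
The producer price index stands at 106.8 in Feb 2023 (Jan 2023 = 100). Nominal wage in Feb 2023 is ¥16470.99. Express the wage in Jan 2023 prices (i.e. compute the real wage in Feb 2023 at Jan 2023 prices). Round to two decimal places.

Real = Nominal ÷ (Index/100) = 16470.99 ÷ (106.8/100)
     = 16470.99 ÷ 1.068 = 15422.2753

15422.28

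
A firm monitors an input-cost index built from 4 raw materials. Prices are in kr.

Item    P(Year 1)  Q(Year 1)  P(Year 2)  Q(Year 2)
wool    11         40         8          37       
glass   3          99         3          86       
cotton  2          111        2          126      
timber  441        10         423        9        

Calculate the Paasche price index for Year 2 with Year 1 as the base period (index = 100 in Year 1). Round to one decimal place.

94.4

Paasche price index uses current-period quantities as weights.
ΣP(Year 2)·Q(Year 2) = 8×37 + 3×86 + 2×126 + 423×9 = 296 + 258 + 252 + 3807 = 4613
ΣP(Year 1)·Q(Year 2) = 11×37 + 3×86 + 2×126 + 441×9 = 407 + 258 + 252 + 3969 = 4886
Index = 4613 / 4886 × 100 = 94.4126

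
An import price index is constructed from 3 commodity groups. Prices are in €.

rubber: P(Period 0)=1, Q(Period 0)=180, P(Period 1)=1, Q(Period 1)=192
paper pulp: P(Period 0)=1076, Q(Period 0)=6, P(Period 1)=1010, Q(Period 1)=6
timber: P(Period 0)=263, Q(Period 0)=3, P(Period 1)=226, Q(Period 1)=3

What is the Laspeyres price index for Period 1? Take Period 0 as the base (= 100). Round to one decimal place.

93.2

Laspeyres price index uses base-period quantities as weights.
ΣP(Period 1)·Q(Period 0) = 1×180 + 1010×6 + 226×3 = 180 + 6060 + 678 = 6918
ΣP(Period 0)·Q(Period 0) = 1×180 + 1076×6 + 263×3 = 180 + 6456 + 789 = 7425
Index = 6918 / 7425 × 100 = 93.1717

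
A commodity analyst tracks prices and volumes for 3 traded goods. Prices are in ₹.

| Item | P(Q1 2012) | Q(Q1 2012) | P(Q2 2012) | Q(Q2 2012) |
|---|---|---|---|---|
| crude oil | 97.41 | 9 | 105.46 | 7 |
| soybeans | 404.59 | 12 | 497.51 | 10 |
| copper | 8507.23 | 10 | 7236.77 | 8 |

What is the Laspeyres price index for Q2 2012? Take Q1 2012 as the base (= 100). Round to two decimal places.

Laspeyres price index uses base-period quantities as weights.
ΣP(Q2 2012)·Q(Q1 2012) = 105.46×9 + 497.51×12 + 7236.77×10 = 949.14 + 5970.12 + 72367.7 = 79286.96
ΣP(Q1 2012)·Q(Q1 2012) = 97.41×9 + 404.59×12 + 8507.23×10 = 876.69 + 4855.08 + 85072.3 = 90804.07
Index = 79286.96 / 90804.07 × 100 = 87.3165

87.32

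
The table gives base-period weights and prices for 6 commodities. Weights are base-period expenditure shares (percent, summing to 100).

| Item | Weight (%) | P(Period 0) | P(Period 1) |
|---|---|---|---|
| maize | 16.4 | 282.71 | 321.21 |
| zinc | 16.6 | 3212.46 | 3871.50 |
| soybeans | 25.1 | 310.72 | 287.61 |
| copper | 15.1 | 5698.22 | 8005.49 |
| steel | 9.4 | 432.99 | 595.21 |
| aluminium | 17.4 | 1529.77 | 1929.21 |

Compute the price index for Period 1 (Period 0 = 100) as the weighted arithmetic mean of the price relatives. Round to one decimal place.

maize: 16.4 × (321.21/282.71) = 16.4 × 1.136182 = 18.6334
zinc: 16.6 × (3871.50/3212.46) = 16.6 × 1.205151 = 20.0055
soybeans: 25.1 × (287.61/310.72) = 25.1 × 0.925624 = 23.2332
copper: 15.1 × (8005.49/5698.22) = 15.1 × 1.404911 = 21.2142
steel: 9.4 × (595.21/432.99) = 9.4 × 1.374651 = 12.9217
aluminium: 17.4 × (1929.21/1529.77) = 17.4 × 1.261111 = 21.9433
Index = Σ wᵢ·(p₁ᵢ/p₀ᵢ) = 18.6334 + 20.0055 + 23.2332 + 21.2142 + 12.9217 + 21.9433 = 117.9513

118.0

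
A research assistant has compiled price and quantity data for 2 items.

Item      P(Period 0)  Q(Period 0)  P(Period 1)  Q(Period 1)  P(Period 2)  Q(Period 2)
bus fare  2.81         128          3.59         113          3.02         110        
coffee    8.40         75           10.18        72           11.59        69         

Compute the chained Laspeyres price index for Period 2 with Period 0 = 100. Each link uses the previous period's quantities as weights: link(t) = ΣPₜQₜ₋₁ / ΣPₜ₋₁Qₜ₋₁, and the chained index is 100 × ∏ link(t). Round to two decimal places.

127.60

Link Period 0→Period 1:
ΣP(Period 1)Q(Period 0) = 3.59×128 + 10.18×75 = 459.52 + 763.5 = 1223.02
ΣP(Period 0)Q(Period 0) = 2.81×128 + 8.40×75 = 359.68 + 630 = 989.68
link = 1223.02/989.68 = 1.235773
Link Period 1→Period 2:
ΣP(Period 2)Q(Period 1) = 3.02×113 + 11.59×72 = 341.26 + 834.48 = 1175.74
ΣP(Period 1)Q(Period 1) = 3.59×113 + 10.18×72 = 405.67 + 732.96 = 1138.63
link = 1175.74/1138.63 = 1.032592
Chained index = 100 × 1.235773 × 1.032592 = 127.6049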